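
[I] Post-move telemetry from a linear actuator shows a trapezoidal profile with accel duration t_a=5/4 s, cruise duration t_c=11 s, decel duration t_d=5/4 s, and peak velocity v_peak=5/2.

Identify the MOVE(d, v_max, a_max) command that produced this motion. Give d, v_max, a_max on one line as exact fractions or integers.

d=245/8 v_max=5/2 a_max=2

a_max = (5/2)/(5/4) = 2
d_a = ½·5/2·5/4 = 25/16; d_c = 5/2·11 = 55/2
d = 2·25/16 + 55/2 = 245/8
t_c = 11 > 0 ⇒ limit active, v_max = 5/2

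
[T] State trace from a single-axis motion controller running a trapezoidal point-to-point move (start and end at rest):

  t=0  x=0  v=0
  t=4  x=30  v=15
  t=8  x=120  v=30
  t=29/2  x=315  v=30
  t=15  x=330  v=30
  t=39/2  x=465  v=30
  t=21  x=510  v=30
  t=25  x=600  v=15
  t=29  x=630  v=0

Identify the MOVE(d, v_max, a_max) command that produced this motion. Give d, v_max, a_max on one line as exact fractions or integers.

final state: t=29, x=630, v=0 → d = 630
a_max = (15−0)/(4−0) = 15/4
max v = 30 over t∈[8,21] → v_max = 30
check: 30·(8+13) = 630 ✓

d=630 v_max=30 a_max=15/4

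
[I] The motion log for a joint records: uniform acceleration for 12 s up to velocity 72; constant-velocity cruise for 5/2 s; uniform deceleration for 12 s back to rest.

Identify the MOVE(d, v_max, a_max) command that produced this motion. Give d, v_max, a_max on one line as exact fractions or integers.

d=1044 v_max=72 a_max=6

a_max = 72/12 = 6
d_a = ½·72·12 = 432; d_c = 72·5/2 = 180
d = 2·432 + 180 = 1044
t_c = 5/2 > 0 so v_max = 72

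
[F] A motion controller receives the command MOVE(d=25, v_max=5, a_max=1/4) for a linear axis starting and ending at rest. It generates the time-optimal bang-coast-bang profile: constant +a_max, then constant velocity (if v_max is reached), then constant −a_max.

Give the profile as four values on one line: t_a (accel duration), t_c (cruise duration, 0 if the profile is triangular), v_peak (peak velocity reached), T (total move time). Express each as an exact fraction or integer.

t_a=10 t_c=0 v_peak=5/2 T=20

(v_max)²/a_max = 5²/(1/4) = 100
25 < 100 ⇒ no cruise
v_peak = √(25·1/4) = √(25/4) = 5/2
t_a = (5/2)/(1/4) = 10; t_c = 0
T = 2·10 = 20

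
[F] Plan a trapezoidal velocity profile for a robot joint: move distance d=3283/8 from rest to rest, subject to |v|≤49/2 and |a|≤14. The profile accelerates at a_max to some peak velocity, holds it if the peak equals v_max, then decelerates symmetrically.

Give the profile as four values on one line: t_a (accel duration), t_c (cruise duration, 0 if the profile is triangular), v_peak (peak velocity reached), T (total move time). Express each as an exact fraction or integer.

(v_max)²/a_max = (49/2)²/14 = 343/8
3283/8 ≥ 343/8 ⇒ cruise phase
t_a = (49/2)/14 = 7/4; v_peak = 49/2
d_cruise = 3283/8 − 343/8 = 735/2; t_c = (735/2)/(49/2) = 15
T = 2·7/4 + 15 = 37/2

t_a=7/4 t_c=15 v_peak=49/2 T=37/2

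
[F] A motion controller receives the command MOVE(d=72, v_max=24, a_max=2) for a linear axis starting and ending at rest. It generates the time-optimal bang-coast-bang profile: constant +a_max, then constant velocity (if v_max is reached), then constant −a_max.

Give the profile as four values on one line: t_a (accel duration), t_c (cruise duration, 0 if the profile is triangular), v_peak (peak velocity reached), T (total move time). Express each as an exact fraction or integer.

(v_max)²/a_max = 24²/2 = 288
72 < 288 ⇒ no cruise
v_peak = √(72·2) = √144 = 12
t_a = 12/2 = 6; t_c = 0
T = 2·6 = 12

t_a=6 t_c=0 v_peak=12 T=12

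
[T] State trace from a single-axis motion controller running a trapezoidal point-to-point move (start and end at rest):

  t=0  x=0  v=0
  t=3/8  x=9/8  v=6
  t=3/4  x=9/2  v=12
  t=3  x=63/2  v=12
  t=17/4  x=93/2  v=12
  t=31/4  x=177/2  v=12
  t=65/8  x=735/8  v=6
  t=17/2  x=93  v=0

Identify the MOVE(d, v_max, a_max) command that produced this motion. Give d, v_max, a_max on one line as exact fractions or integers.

final state: t=17/2, x=93, v=0 → d = 93
a_max = (6−0)/(3/8−0) = 16
max v = 12 over t∈[3/4,31/4] → v_max = 12
check: 12·(3/4+7) = 93 ✓

d=93 v_max=12 a_max=16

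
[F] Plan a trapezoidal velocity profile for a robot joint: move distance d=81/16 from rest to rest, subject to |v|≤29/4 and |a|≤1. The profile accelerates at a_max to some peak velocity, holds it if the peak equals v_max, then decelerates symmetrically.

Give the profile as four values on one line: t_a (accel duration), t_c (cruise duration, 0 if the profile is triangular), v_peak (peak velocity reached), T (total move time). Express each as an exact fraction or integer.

(v_max)²/a_max = (29/4)²/1 = 841/16
81/16 < 841/16 ⇒ no cruise
v_peak = √(81/16·1) = √(81/16) = 9/4
t_a = (9/4)/1 = 9/4; t_c = 0
T = 2·9/4 = 9/2

t_a=9/4 t_c=0 v_peak=9/4 T=9/2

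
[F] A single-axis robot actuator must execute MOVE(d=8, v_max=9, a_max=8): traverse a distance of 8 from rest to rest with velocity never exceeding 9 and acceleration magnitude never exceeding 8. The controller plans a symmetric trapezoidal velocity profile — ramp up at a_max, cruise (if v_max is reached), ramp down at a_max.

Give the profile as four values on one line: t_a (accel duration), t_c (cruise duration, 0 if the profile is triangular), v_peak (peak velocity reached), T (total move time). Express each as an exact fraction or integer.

vₘ²/aₘ = 9²/8 = 81/8
8 < 81/8 → triangular
v_peak = √(8·8) = √64 = 8
t_a = 8/8 = 1; t_c = 0
T = 2·1 = 2

t_a=1 t_c=0 v_peak=8 T=2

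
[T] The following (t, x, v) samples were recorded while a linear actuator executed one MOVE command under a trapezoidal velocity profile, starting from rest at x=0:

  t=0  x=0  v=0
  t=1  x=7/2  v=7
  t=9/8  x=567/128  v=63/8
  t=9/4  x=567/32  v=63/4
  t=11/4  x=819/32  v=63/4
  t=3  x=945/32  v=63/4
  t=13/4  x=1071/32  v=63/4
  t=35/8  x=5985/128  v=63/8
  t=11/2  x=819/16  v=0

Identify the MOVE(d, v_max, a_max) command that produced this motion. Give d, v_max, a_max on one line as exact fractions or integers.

final state: t=11/2, x=819/16, v=0 → d = 819/16
a_max = (7−0)/(1−0) = 7
max v = 63/4 over t∈[9/4,13/4] → v_max = 63/4
check: 63/4·(9/4+1) = 819/16 ✓

d=819/16 v_max=63/4 a_max=7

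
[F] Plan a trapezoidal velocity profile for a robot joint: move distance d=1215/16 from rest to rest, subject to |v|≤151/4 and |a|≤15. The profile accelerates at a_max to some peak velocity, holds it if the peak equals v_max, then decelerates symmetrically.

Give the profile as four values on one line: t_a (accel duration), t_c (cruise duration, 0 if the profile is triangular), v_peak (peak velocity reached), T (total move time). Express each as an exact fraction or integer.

t_a=9/4 t_c=0 v_peak=135/4 T=9/2

(v_max)²/a_max = (151/4)²/15 = 22801/240
1215/16 < 22801/240 → triangular
v_peak = √(1215/16·15) = √(18225/16) = 135/4
t_a = (135/4)/15 = 9/4; t_c = 0
T = 2·9/4 = 9/2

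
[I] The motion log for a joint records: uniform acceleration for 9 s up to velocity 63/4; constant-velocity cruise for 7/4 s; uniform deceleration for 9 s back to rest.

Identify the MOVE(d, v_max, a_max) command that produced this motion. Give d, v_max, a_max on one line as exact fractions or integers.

d=2709/16 v_max=63/4 a_max=7/4

a_max = (63/4)/9 = 7/4
d_a = ½·63/4·9 = 567/8; d_c = 63/4·7/4 = 441/16
d = 2·567/8 + 441/16 = 2709/16
t_c = 7/4 > 0 → v_max = v_peak = 63/4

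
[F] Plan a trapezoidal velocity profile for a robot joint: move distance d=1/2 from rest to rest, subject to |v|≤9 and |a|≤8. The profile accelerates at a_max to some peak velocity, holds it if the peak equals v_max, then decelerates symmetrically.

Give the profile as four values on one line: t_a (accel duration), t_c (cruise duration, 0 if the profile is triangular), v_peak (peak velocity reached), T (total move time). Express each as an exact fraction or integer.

vₘ²/aₘ = 9²/8 = 81/8
1/2 < 81/8 ⇒ no cruise
v_peak = √(1/2·8) = √4 = 2
t_a = 2/8 = 1/4; t_c = 0
T = 2·1/4 = 1/2

t_a=1/4 t_c=0 v_peak=2 T=1/2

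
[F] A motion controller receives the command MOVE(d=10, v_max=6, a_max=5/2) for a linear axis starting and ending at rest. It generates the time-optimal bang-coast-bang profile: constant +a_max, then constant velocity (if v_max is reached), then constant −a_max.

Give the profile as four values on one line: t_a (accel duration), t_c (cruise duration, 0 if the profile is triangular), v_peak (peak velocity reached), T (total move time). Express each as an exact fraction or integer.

t_a=2 t_c=0 v_peak=5 T=4

v_max²/a_max = 6²/(5/2) = 72/5
10 < 72/5 so t_c = 0
v_peak = √(10·5/2) = √25 = 5
t_a = 5/(5/2) = 2; t_c = 0
T = 2·2 = 4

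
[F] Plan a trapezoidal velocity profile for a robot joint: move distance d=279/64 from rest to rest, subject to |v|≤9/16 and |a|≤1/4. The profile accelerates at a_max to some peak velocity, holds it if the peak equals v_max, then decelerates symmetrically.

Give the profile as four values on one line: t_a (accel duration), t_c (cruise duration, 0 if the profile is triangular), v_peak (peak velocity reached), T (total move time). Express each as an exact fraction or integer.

t_a=9/4 t_c=11/2 v_peak=9/16 T=10

(v_max)²/a_max = (9/16)²/(1/4) = 81/64
279/64 ≥ 81/64 → trapezoidal
t_a = (9/16)/(1/4) = 9/4; v_peak = 9/16
d_cruise = 279/64 − 81/64 = 99/32; t_c = (99/32)/(9/16) = 11/2
T = 2·9/4 + 11/2 = 10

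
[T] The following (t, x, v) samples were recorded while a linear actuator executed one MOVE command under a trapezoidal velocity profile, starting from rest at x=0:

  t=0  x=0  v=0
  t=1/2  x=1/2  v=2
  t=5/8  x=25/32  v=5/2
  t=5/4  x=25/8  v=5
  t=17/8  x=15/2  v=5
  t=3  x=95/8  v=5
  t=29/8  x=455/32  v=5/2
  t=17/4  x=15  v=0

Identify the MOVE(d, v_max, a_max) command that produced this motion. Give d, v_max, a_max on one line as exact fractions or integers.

d=15 v_max=5 a_max=4

final state: t=17/4, x=15, v=0 → d = 15
a_max = (2−0)/(1/2−0) = 4
max v = 5 over t∈[5/4,3] → v_max = 5
check: 5·(5/4+7/4) = 15 ✓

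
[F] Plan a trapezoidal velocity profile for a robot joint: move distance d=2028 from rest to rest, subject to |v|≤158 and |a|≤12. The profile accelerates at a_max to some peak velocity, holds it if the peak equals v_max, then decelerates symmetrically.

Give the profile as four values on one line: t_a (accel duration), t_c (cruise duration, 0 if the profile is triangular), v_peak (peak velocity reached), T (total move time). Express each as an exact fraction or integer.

vₘ²/aₘ = 158²/12 = 6241/3
2028 < 6241/3 → triangular
v_peak = √(2028·12) = √24336 = 156
t_a = 156/12 = 13; t_c = 0
T = 2·13 = 26

t_a=13 t_c=0 v_peak=156 T=26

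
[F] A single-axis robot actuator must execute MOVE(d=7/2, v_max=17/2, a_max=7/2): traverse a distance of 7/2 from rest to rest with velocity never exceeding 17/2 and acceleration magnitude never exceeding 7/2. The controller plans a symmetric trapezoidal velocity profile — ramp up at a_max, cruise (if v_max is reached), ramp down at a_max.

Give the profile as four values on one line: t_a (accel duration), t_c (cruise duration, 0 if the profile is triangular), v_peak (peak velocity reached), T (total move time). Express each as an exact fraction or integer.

(v_max)²/a_max = (17/2)²/(7/2) = 289/14
7/2 < 289/14 ⇒ no cruise
v_peak = √(7/2·7/2) = √(49/4) = 7/2
t_a = (7/2)/(7/2) = 1; t_c = 0
T = 2·1 = 2

t_a=1 t_c=0 v_peak=7/2 T=2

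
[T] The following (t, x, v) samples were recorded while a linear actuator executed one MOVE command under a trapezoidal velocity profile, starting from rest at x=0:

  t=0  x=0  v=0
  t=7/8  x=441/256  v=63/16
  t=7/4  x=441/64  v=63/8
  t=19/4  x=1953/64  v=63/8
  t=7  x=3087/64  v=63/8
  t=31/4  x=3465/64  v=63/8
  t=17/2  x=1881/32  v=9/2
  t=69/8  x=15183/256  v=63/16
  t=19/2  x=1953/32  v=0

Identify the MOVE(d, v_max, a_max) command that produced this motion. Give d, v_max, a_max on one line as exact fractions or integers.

final state: t=19/2, x=1953/32, v=0 → d = 1953/32
a_max = (63/16−0)/(7/8−0) = 9/2
max v = 63/8 over t∈[7/4,31/4] → v_max = 63/8
check: 63/8·(7/4+6) = 1953/32 ✓

d=1953/32 v_max=63/8 a_max=9/2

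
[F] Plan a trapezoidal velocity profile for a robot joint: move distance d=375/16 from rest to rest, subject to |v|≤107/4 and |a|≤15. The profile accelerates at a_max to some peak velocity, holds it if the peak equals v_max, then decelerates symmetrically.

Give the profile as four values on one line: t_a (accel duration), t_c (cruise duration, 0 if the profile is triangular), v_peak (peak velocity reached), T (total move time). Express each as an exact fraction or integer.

(v_max)²/a_max = (107/4)²/15 = 11449/240
375/16 < 11449/240 so t_c = 0
v_peak = √(375/16·15) = √(5625/16) = 75/4
t_a = (75/4)/15 = 5/4; t_c = 0
T = 2·5/4 = 5/2

t_a=5/4 t_c=0 v_peak=75/4 T=5/2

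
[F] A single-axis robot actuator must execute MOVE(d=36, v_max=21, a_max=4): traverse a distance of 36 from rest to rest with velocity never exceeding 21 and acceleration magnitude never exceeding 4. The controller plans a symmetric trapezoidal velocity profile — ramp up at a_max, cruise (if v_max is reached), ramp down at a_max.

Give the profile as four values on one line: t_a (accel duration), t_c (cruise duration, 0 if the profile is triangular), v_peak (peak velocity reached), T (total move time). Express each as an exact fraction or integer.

(v_max)²/a_max = 21²/4 = 441/4
36 < 441/4 so t_c = 0
v_peak = √(36·4) = √144 = 12
t_a = 12/4 = 3; t_c = 0
T = 2·3 = 6

t_a=3 t_c=0 v_peak=12 T=6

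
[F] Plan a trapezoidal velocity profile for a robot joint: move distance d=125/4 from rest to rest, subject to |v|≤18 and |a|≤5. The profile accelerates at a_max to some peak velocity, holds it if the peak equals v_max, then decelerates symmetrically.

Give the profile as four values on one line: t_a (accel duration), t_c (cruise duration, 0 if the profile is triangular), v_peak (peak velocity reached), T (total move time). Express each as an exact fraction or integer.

(v_max)²/a_max = 18²/5 = 324/5
125/4 < 324/5 so t_c = 0
v_peak = √(125/4·5) = √(625/4) = 25/2
t_a = (25/2)/5 = 5/2; t_c = 0
T = 2·5/2 = 5

t_a=5/2 t_c=0 v_peak=25/2 T=5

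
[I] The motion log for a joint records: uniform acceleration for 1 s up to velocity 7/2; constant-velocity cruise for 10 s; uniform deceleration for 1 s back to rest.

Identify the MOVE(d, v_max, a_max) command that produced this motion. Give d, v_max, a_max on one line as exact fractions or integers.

d=77/2 v_max=7/2 a_max=7/2

a_max = (7/2)/1 = 7/2
d_a = ½·7/2·1 = 7/4; d_c = 7/2·10 = 35
d = 2·7/4 + 35 = 77/2
t_c = 10 > 0 so v_max = 7/2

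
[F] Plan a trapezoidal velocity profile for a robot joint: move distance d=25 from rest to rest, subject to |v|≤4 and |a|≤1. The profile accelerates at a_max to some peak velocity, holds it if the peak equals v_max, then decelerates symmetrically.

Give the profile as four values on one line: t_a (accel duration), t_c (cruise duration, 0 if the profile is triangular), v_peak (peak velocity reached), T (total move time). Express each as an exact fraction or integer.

t_a=4 t_c=9/4 v_peak=4 T=41/4

(v_max)²/a_max = 4²/1 = 16
25 ≥ 16 so v_max reached
t_a = 4/1 = 4; v_peak = 4
d_cruise = 25 − 16 = 9; t_c = 9/4
T = 2·4 + 9/4 = 41/4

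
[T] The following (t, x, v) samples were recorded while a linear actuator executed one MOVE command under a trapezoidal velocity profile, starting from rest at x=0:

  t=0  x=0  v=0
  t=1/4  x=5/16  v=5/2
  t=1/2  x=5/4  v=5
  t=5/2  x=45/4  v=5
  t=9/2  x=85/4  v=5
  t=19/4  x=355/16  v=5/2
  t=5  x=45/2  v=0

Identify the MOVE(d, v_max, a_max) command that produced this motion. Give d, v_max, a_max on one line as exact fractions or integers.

final state: t=5, x=45/2, v=0 → d = 45/2
a_max = (5/2−0)/(1/4−0) = 10
max v = 5 over t∈[1/2,9/2] → v_max = 5
check: 5·(1/2+4) = 45/2 ✓

d=45/2 v_max=5 a_max=10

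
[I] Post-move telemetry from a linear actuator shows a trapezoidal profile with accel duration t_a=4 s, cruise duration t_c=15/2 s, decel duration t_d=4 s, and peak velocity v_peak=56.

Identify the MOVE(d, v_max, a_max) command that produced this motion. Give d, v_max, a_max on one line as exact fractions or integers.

d=644 v_max=56 a_max=14

a_max = 56/4 = 14
d_a = ½·56·4 = 112; d_c = 56·15/2 = 420
d = 2·112 + 420 = 644
t_c = 15/2 > 0 ⇒ limit active, v_max = 56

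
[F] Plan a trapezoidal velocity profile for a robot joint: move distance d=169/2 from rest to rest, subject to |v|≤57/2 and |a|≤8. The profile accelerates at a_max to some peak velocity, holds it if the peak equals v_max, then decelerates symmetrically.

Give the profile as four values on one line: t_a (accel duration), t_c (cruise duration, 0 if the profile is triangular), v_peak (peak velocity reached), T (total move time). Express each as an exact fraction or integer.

(v_max)²/a_max = (57/2)²/8 = 3249/32
169/2 < 3249/32 so t_c = 0
v_peak = √(169/2·8) = √676 = 26
t_a = 26/8 = 13/4; t_c = 0
T = 2·13/4 = 13/2

t_a=13/4 t_c=0 v_peak=26 T=13/2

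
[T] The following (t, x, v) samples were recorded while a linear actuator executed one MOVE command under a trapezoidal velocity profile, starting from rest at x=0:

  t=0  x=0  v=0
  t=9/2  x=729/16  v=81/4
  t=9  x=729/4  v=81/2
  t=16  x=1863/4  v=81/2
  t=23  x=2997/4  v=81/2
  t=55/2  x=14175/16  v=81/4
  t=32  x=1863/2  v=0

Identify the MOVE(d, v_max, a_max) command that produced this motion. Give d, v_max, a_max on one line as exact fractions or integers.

final state: t=32, x=1863/2, v=0 → d = 1863/2
a_max = (81/4−0)/(9/2−0) = 9/2
max v = 81/2 over t∈[9,23] → v_max = 81/2
check: 81/2·(9+14) = 1863/2 ✓

d=1863/2 v_max=81/2 a_max=9/2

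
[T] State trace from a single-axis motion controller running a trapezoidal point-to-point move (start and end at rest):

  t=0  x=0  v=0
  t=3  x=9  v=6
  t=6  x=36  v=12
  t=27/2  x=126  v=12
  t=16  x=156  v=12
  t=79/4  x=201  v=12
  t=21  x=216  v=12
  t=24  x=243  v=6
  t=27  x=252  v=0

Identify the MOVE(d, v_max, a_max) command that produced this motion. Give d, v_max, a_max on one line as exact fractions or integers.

final state: t=27, x=252, v=0 → d = 252
a_max = (6−0)/(3−0) = 2
max v = 12 over t∈[6,21] → v_max = 12
check: 12·(6+15) = 252 ✓

d=252 v_max=12 a_max=2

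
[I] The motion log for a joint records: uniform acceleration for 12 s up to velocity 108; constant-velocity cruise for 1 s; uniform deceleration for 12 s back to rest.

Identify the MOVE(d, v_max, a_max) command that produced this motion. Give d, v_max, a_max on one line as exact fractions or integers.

d=1404 v_max=108 a_max=9

a_max = 108/12 = 9
d_a = ½·108·12 = 648; d_c = 108·1 = 108
d = 2·648 + 108 = 1404
t_c = 1 > 0 so v_max = 108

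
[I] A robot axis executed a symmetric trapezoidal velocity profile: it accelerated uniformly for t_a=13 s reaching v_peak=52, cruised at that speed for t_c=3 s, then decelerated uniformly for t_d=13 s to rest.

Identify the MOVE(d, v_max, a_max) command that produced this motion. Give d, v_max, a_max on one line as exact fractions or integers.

d=832 v_max=52 a_max=4

a_max = 52/13 = 4
d_a = ½·52·13 = 338; d_c = 52·3 = 156
d = 2·338 + 156 = 832
t_c = 3 > 0 ⇒ limit active, v_max = 52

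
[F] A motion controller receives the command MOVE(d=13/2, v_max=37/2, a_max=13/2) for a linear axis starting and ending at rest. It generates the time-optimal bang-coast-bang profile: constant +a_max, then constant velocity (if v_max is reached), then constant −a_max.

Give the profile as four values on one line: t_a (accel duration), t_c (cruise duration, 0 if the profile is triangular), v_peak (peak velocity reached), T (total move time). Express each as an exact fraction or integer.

t_a=1 t_c=0 v_peak=13/2 T=2

vₘ²/aₘ = (37/2)²/(13/2) = 1369/26
13/2 < 1369/26 → triangular
v_peak = √(13/2·13/2) = √(169/4) = 13/2
t_a = (13/2)/(13/2) = 1; t_c = 0
T = 2·1 = 2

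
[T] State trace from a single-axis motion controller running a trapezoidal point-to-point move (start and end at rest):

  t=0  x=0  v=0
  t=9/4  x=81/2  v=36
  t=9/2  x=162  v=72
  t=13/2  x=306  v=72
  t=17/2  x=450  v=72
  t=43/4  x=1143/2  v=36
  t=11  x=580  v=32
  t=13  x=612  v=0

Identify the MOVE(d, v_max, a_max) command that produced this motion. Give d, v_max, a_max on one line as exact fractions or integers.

d=612 v_max=72 a_max=16

final state: t=13, x=612, v=0 → d = 612
a_max = (36−0)/(9/4−0) = 16
max v = 72 over t∈[9/2,17/2] → v_max = 72
check: 72·(9/2+4) = 612 ✓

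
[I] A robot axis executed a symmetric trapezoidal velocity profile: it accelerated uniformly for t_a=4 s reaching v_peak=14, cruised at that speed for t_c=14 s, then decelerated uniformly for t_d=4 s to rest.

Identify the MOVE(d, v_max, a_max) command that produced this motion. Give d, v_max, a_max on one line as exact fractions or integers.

a_max = 14/4 = 7/2
d_a = ½·14·4 = 28; d_c = 14·14 = 196
d = 2·28 + 196 = 252
t_c = 14 > 0 → v_max = v_peak = 14

d=252 v_max=14 a_max=7/2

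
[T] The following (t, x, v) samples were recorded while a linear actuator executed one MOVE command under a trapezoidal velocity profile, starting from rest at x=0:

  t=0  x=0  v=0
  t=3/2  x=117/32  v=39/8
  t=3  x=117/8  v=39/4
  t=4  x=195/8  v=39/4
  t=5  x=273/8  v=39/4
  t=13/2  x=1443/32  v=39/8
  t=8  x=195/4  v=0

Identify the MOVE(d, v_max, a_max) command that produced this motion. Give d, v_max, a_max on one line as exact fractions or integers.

d=195/4 v_max=39/4 a_max=13/4

final state: t=8, x=195/4, v=0 → d = 195/4
a_max = (39/8−0)/(3/2−0) = 13/4
max v = 39/4 over t∈[3,5] → v_max = 39/4
check: 39/4·(3+2) = 195/4 ✓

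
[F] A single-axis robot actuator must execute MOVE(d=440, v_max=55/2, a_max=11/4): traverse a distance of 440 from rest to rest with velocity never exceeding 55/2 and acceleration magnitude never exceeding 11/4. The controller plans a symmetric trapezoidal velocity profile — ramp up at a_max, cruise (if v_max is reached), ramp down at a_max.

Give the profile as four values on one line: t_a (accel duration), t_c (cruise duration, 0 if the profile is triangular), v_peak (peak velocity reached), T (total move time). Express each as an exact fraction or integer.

vₘ²/aₘ = (55/2)²/(11/4) = 275
440 ≥ 275 → trapezoidal
t_a = (55/2)/(11/4) = 10; v_peak = 55/2
d_cruise = 440 − 275 = 165; t_c = 165/(55/2) = 6
T = 2·10 + 6 = 26

t_a=10 t_c=6 v_peak=55/2 T=26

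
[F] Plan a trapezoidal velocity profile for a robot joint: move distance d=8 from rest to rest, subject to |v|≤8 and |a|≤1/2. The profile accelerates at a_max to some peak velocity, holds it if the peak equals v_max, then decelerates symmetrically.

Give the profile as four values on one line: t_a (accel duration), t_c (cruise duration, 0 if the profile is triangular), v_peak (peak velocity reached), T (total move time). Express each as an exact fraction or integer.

t_a=4 t_c=0 v_peak=2 T=8

vₘ²/aₘ = 8²/(1/2) = 128
8 < 128 → triangular
v_peak = √(8·1/2) = √4 = 2
t_a = 2/(1/2) = 4; t_c = 0
T = 2·4 = 8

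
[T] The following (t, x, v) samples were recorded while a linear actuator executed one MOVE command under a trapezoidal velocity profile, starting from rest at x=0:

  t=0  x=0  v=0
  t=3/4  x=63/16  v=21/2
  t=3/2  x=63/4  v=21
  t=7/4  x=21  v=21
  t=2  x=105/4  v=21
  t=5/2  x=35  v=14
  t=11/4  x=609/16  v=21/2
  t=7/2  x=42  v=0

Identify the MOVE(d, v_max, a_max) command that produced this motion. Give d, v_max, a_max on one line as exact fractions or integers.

final state: t=7/2, x=42, v=0 → d = 42
a_max = (21/2−0)/(3/4−0) = 14
max v = 21 over t∈[3/2,2] → v_max = 21
check: 21·(3/2+1/2) = 42 ✓

d=42 v_max=21 a_max=14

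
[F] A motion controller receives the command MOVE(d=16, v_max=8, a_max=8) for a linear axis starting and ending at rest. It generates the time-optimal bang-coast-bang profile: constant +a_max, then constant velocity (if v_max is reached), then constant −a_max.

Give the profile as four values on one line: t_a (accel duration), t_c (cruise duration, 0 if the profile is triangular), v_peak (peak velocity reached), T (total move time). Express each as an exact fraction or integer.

t_a=1 t_c=1 v_peak=8 T=3

(v_max)²/a_max = 8²/8 = 8
16 ≥ 8 so v_max reached
t_a = 8/8 = 1; v_peak = 8
d_cruise = 16 − 8 = 8; t_c = 8/8 = 1
T = 2·1 + 1 = 3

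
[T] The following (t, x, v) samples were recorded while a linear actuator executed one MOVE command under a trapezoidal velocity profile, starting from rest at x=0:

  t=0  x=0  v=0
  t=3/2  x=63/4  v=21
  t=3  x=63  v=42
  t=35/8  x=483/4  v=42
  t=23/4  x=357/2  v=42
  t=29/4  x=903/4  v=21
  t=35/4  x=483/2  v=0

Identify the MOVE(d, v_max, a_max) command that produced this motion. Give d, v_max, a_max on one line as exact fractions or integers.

d=483/2 v_max=42 a_max=14

final state: t=35/4, x=483/2, v=0 → d = 483/2
a_max = (21−0)/(3/2−0) = 14
max v = 42 over t∈[3,23/4] → v_max = 42
check: 42·(3+11/4) = 483/2 ✓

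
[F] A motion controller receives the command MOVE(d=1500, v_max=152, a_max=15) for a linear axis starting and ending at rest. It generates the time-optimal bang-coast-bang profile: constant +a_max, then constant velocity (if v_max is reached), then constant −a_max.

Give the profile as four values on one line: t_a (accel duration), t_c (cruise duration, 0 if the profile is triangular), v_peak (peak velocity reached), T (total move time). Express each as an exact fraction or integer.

t_a=10 t_c=0 v_peak=150 T=20

vₘ²/aₘ = 152²/15 = 23104/15
1500 < 23104/15 ⇒ no cruise
v_peak = √(1500·15) = √22500 = 150
t_a = 150/15 = 10; t_c = 0
T = 2·10 = 20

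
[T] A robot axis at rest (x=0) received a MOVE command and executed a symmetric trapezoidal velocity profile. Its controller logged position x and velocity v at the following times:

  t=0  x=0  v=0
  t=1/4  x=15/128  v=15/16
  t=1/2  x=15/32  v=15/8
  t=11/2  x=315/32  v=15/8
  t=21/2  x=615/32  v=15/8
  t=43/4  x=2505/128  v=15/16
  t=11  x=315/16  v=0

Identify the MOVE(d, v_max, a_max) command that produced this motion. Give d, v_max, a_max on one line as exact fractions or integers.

final state: t=11, x=315/16, v=0 → d = 315/16
a_max = (15/16−0)/(1/4−0) = 15/4
max v = 15/8 over t∈[1/2,21/2] → v_max = 15/8
check: 15/8·(1/2+10) = 315/16 ✓

d=315/16 v_max=15/8 a_max=15/4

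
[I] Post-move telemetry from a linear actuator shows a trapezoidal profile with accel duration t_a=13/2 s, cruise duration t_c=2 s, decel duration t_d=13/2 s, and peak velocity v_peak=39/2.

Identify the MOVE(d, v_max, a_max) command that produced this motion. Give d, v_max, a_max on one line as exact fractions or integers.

d=663/4 v_max=39/2 a_max=3

a_max = (39/2)/(13/2) = 3
d_a = ½·39/2·13/2 = 507/8; d_c = 39/2·2 = 39
d = 2·507/8 + 39 = 663/4
t_c = 2 > 0 ⇒ limit active, v_max = 39/2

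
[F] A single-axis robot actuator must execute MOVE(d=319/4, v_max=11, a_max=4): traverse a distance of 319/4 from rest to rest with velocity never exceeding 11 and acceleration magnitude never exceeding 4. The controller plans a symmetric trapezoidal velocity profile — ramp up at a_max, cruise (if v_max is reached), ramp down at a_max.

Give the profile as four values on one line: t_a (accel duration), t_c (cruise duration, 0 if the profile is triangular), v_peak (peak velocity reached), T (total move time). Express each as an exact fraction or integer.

t_a=11/4 t_c=9/2 v_peak=11 T=10

(v_max)²/a_max = 11²/4 = 121/4
319/4 ≥ 121/4 so v_max reached
t_a = 11/4; v_peak = 11
d_cruise = 319/4 − 121/4 = 99/2; t_c = (99/2)/11 = 9/2
T = 2·11/4 + 9/2 = 10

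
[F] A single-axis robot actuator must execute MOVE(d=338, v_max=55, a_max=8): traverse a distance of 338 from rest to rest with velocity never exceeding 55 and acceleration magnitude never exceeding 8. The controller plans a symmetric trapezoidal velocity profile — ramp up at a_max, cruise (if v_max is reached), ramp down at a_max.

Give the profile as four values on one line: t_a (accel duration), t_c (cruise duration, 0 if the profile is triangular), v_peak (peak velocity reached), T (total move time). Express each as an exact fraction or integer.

v_max²/a_max = 55²/8 = 3025/8
338 < 3025/8 ⇒ no cruise
v_peak = √(338·8) = √2704 = 52
t_a = 52/8 = 13/2; t_c = 0
T = 2·13/2 = 13

t_a=13/2 t_c=0 v_peak=52 T=13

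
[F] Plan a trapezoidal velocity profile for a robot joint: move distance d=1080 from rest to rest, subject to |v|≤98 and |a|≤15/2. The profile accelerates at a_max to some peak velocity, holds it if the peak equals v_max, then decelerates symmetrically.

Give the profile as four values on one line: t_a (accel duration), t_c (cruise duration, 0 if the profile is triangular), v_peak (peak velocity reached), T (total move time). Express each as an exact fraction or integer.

(v_max)²/a_max = 98²/(15/2) = 19208/15
1080 < 19208/15 → triangular
v_peak = √(1080·15/2) = √8100 = 90
t_a = 90/(15/2) = 12; t_c = 0
T = 2·12 = 24

t_a=12 t_c=0 v_peak=90 T=24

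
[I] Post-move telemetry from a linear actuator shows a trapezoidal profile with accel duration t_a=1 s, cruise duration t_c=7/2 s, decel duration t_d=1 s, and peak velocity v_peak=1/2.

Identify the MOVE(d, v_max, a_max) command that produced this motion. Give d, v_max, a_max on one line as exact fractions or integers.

a_max = (1/2)/1 = 1/2
d_a = ½·1/2·1 = 1/4; d_c = 1/2·7/2 = 7/4
d = 2·1/4 + 7/4 = 9/4
t_c = 7/2 > 0 ⇒ limit active, v_max = 1/2

d=9/4 v_max=1/2 a_max=1/2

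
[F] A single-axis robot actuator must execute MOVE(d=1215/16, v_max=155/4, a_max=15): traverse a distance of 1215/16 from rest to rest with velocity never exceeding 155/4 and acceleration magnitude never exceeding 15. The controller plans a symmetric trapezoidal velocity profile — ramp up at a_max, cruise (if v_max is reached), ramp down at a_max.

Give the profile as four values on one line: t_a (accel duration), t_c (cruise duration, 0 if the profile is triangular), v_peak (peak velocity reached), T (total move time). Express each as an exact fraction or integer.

t_a=9/4 t_c=0 v_peak=135/4 T=9/2

vₘ²/aₘ = (155/4)²/15 = 4805/48
1215/16 < 4805/48 ⇒ no cruise
v_peak = √(1215/16·15) = √(18225/16) = 135/4
t_a = (135/4)/15 = 9/4; t_c = 0
T = 2·9/4 = 9/2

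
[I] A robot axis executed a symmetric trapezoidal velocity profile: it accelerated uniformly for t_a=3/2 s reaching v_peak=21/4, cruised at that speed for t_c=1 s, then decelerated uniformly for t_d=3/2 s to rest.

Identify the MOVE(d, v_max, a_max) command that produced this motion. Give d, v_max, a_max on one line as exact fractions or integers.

a_max = (21/4)/(3/2) = 7/2
d_a = ½·21/4·3/2 = 63/16; d_c = 21/4·1 = 21/4
d = 2·63/16 + 21/4 = 105/8
t_c = 1 > 0 so v_max = 21/4

d=105/8 v_max=21/4 a_max=7/2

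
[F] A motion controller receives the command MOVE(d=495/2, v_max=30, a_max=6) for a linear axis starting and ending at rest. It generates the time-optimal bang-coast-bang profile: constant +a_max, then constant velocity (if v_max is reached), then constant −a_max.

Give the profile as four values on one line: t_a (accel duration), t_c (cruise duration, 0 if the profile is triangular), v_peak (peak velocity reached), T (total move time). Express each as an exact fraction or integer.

t_a=5 t_c=13/4 v_peak=30 T=53/4

(v_max)²/a_max = 30²/6 = 150
495/2 ≥ 150 so v_max reached
t_a = 30/6 = 5; v_peak = 30
d_cruise = 495/2 − 150 = 195/2; t_c = (195/2)/30 = 13/4
T = 2·5 + 13/4 = 53/4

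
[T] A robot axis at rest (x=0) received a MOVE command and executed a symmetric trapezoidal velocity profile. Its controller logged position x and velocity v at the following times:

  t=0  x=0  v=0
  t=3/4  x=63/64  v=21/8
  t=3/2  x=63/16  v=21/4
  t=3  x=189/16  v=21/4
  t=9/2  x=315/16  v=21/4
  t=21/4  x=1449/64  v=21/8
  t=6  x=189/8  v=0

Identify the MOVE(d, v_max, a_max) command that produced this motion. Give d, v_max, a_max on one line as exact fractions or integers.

final state: t=6, x=189/8, v=0 → d = 189/8
a_max = (21/8−0)/(3/4−0) = 7/2
max v = 21/4 over t∈[3/2,9/2] → v_max = 21/4
check: 21/4·(3/2+3) = 189/8 ✓

d=189/8 v_max=21/4 a_max=7/2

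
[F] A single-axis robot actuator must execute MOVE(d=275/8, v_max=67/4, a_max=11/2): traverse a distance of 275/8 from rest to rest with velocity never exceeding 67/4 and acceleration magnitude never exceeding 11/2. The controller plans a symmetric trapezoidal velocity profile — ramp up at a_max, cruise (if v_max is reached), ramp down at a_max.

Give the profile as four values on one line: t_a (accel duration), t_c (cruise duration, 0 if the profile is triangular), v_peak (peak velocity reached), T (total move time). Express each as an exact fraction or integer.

vₘ²/aₘ = (67/4)²/(11/2) = 4489/88
275/8 < 4489/88 ⇒ no cruise
v_peak = √(275/8·11/2) = √(3025/16) = 55/4
t_a = (55/4)/(11/2) = 5/2; t_c = 0
T = 2·5/2 = 5

t_a=5/2 t_c=0 v_peak=55/4 T=5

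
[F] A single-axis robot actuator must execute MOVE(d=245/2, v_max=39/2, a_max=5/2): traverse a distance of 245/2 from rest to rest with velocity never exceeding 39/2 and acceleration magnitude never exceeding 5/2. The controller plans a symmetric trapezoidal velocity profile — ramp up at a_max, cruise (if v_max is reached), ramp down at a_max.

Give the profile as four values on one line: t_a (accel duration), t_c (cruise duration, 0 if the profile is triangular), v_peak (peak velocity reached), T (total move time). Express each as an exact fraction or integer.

v_max²/a_max = (39/2)²/(5/2) = 1521/10
245/2 < 1521/10 so t_c = 0
v_peak = √(245/2·5/2) = √(1225/4) = 35/2
t_a = (35/2)/(5/2) = 7; t_c = 0
T = 2·7 = 14

t_a=7 t_c=0 v_peak=35/2 T=14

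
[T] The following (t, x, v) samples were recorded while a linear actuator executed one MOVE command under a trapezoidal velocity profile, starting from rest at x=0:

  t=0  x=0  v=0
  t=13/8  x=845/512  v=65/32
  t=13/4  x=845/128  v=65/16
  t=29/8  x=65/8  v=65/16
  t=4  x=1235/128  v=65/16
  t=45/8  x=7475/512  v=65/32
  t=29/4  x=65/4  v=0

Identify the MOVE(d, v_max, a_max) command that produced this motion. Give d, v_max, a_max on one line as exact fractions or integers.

d=65/4 v_max=65/16 a_max=5/4

final state: t=29/4, x=65/4, v=0 → d = 65/4
a_max = (65/32−0)/(13/8−0) = 5/4
max v = 65/16 over t∈[13/4,4] → v_max = 65/16
check: 65/16·(13/4+3/4) = 65/4 ✓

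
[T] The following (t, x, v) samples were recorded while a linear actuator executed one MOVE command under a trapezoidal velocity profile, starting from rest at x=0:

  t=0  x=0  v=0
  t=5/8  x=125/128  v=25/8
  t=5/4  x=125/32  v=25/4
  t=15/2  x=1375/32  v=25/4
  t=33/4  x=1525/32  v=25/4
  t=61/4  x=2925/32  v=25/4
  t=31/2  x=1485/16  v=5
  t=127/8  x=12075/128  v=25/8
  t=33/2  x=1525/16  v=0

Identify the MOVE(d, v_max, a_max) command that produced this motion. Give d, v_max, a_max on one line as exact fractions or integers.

final state: t=33/2, x=1525/16, v=0 → d = 1525/16
a_max = (25/8−0)/(5/8−0) = 5
max v = 25/4 over t∈[5/4,61/4] → v_max = 25/4
check: 25/4·(5/4+14) = 1525/16 ✓

d=1525/16 v_max=25/4 a_max=5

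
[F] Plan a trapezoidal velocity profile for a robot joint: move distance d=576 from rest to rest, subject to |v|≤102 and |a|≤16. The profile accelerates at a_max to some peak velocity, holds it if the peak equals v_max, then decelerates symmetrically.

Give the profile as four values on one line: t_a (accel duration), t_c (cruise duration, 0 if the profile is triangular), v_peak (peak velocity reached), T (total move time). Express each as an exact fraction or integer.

t_a=6 t_c=0 v_peak=96 T=12

v_max²/a_max = 102²/16 = 2601/4
576 < 2601/4 ⇒ no cruise
v_peak = √(576·16) = √9216 = 96
t_a = 96/16 = 6; t_c = 0
T = 2·6 = 12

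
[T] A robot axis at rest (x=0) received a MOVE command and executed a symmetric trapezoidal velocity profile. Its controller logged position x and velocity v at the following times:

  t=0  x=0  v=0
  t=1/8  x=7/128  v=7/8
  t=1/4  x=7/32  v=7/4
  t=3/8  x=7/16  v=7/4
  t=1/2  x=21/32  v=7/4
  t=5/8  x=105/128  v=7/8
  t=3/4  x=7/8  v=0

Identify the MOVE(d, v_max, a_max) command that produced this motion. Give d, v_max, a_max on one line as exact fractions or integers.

d=7/8 v_max=7/4 a_max=7

final state: t=3/4, x=7/8, v=0 → d = 7/8
a_max = (7/8−0)/(1/8−0) = 7
max v = 7/4 over t∈[1/4,1/2] → v_max = 7/4
check: 7/4·(1/4+1/4) = 7/8 ✓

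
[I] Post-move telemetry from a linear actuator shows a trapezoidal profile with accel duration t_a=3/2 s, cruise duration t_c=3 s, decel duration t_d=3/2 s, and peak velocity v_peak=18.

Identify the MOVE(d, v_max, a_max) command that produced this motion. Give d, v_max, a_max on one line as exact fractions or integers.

a_max = 18/(3/2) = 12
d_a = ½·18·3/2 = 27/2; d_c = 18·3 = 54
d = 2·27/2 + 54 = 81
t_c = 3 > 0 so v_max = 18

d=81 v_max=18 a_max=12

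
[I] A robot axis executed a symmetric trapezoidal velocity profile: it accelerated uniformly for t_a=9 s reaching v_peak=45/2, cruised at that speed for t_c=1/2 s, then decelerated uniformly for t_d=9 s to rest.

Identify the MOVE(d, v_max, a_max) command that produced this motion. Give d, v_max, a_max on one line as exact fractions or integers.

d=855/4 v_max=45/2 a_max=5/2

a_max = (45/2)/9 = 5/2
d_a = ½·45/2·9 = 405/4; d_c = 45/2·1/2 = 45/4
d = 2·405/4 + 45/4 = 855/4
t_c = 1/2 > 0 → v_max = v_peak = 45/2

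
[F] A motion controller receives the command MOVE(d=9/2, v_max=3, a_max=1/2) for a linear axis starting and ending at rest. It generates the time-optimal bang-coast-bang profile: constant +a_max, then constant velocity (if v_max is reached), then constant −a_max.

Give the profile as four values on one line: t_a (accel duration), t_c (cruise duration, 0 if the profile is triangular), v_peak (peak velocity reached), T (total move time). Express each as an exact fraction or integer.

(v_max)²/a_max = 3²/(1/2) = 18
9/2 < 18 so t_c = 0
v_peak = √(9/2·1/2) = √(9/4) = 3/2
t_a = (3/2)/(1/2) = 3; t_c = 0
T = 2·3 = 6

t_a=3 t_c=0 v_peak=3/2 T=6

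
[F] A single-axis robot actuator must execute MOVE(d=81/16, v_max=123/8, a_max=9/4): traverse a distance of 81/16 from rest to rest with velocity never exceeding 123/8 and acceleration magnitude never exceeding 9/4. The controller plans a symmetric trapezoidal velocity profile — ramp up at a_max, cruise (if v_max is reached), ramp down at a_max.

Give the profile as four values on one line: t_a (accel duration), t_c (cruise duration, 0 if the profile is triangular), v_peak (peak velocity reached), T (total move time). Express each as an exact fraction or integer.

t_a=3/2 t_c=0 v_peak=27/8 T=3

vₘ²/aₘ = (123/8)²/(9/4) = 1681/16
81/16 < 1681/16 so t_c = 0
v_peak = √(81/16·9/4) = √(729/64) = 27/8
t_a = (27/8)/(9/4) = 3/2; t_c = 0
T = 2·3/2 = 3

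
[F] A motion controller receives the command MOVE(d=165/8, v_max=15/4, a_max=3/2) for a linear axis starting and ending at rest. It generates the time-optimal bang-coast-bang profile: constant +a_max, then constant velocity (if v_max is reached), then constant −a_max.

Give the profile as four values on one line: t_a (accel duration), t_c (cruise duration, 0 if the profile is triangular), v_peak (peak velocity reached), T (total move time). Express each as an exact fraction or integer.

(v_max)²/a_max = (15/4)²/(3/2) = 75/8
165/8 ≥ 75/8 → trapezoidal
t_a = (15/4)/(3/2) = 5/2; v_peak = 15/4
d_cruise = 165/8 − 75/8 = 45/4; t_c = (45/4)/(15/4) = 3
T = 2·5/2 + 3 = 8

t_a=5/2 t_c=3 v_peak=15/4 T=8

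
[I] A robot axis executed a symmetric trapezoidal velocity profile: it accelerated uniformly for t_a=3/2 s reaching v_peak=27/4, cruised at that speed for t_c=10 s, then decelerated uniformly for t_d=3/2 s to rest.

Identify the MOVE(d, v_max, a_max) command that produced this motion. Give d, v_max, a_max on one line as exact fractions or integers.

a_max = (27/4)/(3/2) = 9/2
d_a = ½·27/4·3/2 = 81/16; d_c = 27/4·10 = 135/2
d = 2·81/16 + 135/2 = 621/8
t_c = 10 > 0 → v_max = v_peak = 27/4

d=621/8 v_max=27/4 a_max=9/2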